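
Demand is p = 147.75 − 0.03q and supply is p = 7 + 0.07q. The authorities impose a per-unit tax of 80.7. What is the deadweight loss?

Competitive equilibrium: 147.75 − 0.03q = 7 + 0.07q → q* = 1407.5, p* = 105.525.
With the tax, the buyer price exceeds the seller price by 80.7: (147.75 − 0.03q) − (7 + 0.07q) = 80.7 → q' = 600.5.
Δq = 1407.5 − 600.5 = 807; the wedge equals the tax, 80.7.
The triangle = ½ × 807 × 80.7 = 32562.45.

32562.45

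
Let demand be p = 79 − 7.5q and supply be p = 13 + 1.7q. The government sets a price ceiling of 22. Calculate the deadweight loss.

Competitive equilibrium: 79 − 7.5q = 13 + 1.7q → q* = 7.1739, p* = 25.1957.
At the ceiling p = 22, quantity supplied = (22 − 13)/1.7 = 5.2941.
Willingness to pay at q' = 5.2941: 79 − 7.5·5.2941 = 39.2943.
Δq = 7.1739 − 5.2941 = 1.8798; wedge = 39.2943 − 22 = 17.2943.
Deadweight loss = ½ × 1.8798 × 17.2943 = 16.25.

16.25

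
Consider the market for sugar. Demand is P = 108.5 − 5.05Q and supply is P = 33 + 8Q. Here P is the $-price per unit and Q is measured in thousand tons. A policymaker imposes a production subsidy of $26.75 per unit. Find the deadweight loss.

Competitive equilibrium: 108.5 − 5.05Q = 33 + 8Q → Q* = 5.7854, P* = 79.2835.
The subsidy lowers effective supply by 26.75: P = 6.25 + 8Q.
New quantity: 108.5 − 5.05Q = 6.25 + 8Q → Q' = 7.8352.
Overproduction ΔQ = 7.8352 − 5.7854 = 2.0498; wedge = subsidy = 26.75.
The triangle = ½ × 2.0498 × 26.75 = $27.42 thousand.

$27.42 thousand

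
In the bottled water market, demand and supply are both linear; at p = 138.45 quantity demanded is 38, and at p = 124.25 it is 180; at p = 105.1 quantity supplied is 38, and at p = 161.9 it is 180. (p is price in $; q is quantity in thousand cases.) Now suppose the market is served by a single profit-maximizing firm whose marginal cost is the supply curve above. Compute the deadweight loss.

$76.13 thousand

Demand slope = (124.25 − 138.45)/(180 − 38) = −0.1, so p = 142.25 − 0.1q.
Supply slope = (161.9 − 105.1)/(180 − 38) = 0.4, so p = 89.9 + 0.4q.
Competitive equilibrium: 142.25 − 0.1q = 89.9 + 0.4q → q* = 104.7, p* = 131.78.
Marginal revenue: MR = 142.25 − 0.2q. Set MR = MC: 142.25 − 0.2q = 89.9 + 0.4q → q_m = 87.25.
Price p_m = 142.25 − 0.1·87.25 = 133.525; MC(q_m) = 89.9 + 0.4·87.25 = 124.8.
Competitive q* = 104.7, so Δq = 17.45; wedge = 133.525 − 124.8 = 8.725.
Deadweight loss = ½ × 17.45 × 8.725 = $76.13 thousand.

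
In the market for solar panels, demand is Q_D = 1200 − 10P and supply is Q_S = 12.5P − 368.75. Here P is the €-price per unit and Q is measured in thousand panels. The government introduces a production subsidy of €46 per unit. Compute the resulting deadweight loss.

€5877.78 thousand

In inverse form: demand P = 120 − 0.1Q, supply P = 29.5 + 0.08Q.
Competitive equilibrium: 120 − 0.1Q = 29.5 + 0.08Q → Q* = 502.7778, P* = 69.7222.
The subsidy lowers effective supply by 46: P = 0.08Q − 16.5.
New quantity: 120 − 0.1Q = 0.08Q − 16.5 → Q' = 758.3333.
Overproduction ΔQ = 758.3333 − 502.7778 = 255.5555; wedge = subsidy = 46.
Welfare loss = ½ × 255.5555 × 46 = €5877.78 thousand.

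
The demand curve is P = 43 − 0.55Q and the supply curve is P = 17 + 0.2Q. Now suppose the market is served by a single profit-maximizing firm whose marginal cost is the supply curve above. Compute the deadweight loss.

80.67

Competitive equilibrium: 43 − 0.55Q = 17 + 0.2Q → Q* = 34.6667, P* = 23.9333.
Marginal revenue: MR = 43 − 1.1Q. Set MR = MC: 43 − 1.1Q = 17 + 0.2Q → Q_m = 20.
Price P_m = 43 − 0.55·20 = 32; MC(Q_m) = 17 + 0.2·20 = 21.
Competitive Q* = 34.6667, so ΔQ = 14.6667; wedge = 32 − 21 = 11.
DWL = ½ × 14.6667 × 11 = 80.67.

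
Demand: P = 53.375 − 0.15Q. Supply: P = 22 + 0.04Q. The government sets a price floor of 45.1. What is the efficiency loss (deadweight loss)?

1148.77

Competitive equilibrium: 53.375 − 0.15Q = 22 + 0.04Q → Q* = 165.13158, P* = 28.60526.
At the floor P = 45.1, quantity demanded = (53.375 − 45.1)/0.15 = 55.16667.
Sellers' marginal cost at Q' = 55.16667: 22 + 0.04·55.16667 = 24.20667.
ΔQ = 165.13158 − 55.16667 = 109.96491; wedge = 45.1 − 24.20667 = 20.89333.
Deadweight loss = ½ × 109.96491 × 20.89333 = 1148.77.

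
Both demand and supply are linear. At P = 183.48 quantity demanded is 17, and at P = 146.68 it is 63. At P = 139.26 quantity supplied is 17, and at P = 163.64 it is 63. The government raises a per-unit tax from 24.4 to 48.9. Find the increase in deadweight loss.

Demand slope = (146.68 − 183.48)/(63 − 17) = −0.8, so P = 197.08 − 0.8Q.
Supply slope = (163.64 − 139.26)/(63 − 17) = 0.53, so P = 130.25 + 0.53Q.
Competitive equilibrium: 197.08 − 0.8Q = 130.25 + 0.53Q → Q* = 50.2481, P* = 156.8815.
For a per-unit tax t: ΔQ = t/1.33, so DWL = ½·t·(t/1.33) = t²/2.66.
At t = 24.4: DWL = 223.82. At t = 48.9: DWL = 898.951.
Increase = 898.951 − 223.82 = 675.13.

675.13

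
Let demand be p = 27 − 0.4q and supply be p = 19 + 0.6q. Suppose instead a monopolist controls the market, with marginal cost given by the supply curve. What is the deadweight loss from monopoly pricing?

2.61

Competitive equilibrium: 27 − 0.4q = 19 + 0.6q → q* = 8, p* = 23.8.
Marginal revenue: MR = 27 − 0.8q. Set MR = MC: 27 − 0.8q = 19 + 0.6q → q_m = 5.7143.
Price p_m = 27 − 0.4·5.7143 = 24.7143; MC(q_m) = 19 + 0.6·5.7143 = 22.4286.
Competitive q* = 8, so Δq = 2.2857; wedge = 24.7143 − 22.4286 = 2.2857.
DWL = ½ × 2.2857 × 2.2857 = 2.61.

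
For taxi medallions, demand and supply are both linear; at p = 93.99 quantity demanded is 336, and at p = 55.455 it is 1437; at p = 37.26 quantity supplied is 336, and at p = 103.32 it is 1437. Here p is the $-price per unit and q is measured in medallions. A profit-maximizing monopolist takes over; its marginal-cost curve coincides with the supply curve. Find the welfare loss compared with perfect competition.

Demand slope = (55.455 − 93.99)/(1437 − 336) = −0.035, so p = 105.75 − 0.035q.
Supply slope = (103.32 − 37.26)/(1437 − 336) = 0.06, so p = 17.1 + 0.06q.
Competitive equilibrium: 105.75 − 0.035q = 17.1 + 0.06q → q* = 933.1579, p* = 73.0895.
Marginal revenue: MR = 105.75 − 0.07q. Set MR = MC: 105.75 − 0.07q = 17.1 + 0.06q → q_m = 681.9231.
Price p_m = 105.75 − 0.035·681.9231 = 81.8827; MC(q_m) = 17.1 + 0.06·681.9231 = 58.0154.
Competitive q* = 933.1579, so Δq = 251.2348; wedge = 81.8827 − 58.0154 = 23.8673.
Deadweight loss = ½ × 251.2348 × 23.8673 = $2998.15.

$2998.15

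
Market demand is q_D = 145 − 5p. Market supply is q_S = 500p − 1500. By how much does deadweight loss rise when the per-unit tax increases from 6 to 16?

In inverse form: demand p = 29 − 0.2q, supply p = 3 + 0.002q.
Competitive equilibrium: 29 − 0.2q = 3 + 0.002q → q* = 128.7129, p* = 3.2574.
For a per-unit tax t: Δq = t/0.202, so DWL = ½·t·(t/0.202) = t²/0.404.
At t = 6: DWL = 89.109. At t = 16: DWL = 633.663.
Increase = 633.663 − 89.109 = 544.55.

544.55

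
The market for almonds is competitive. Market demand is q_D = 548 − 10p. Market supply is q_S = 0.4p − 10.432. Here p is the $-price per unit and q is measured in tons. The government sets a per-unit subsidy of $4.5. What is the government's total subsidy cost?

$57.50

In inverse form: demand p = 54.8 − 0.1q, supply p = 26.08 + 2.5q.
Competitive equilibrium: 54.8 − 0.1q = 26.08 + 2.5q → q* = 11.0462, p* = 53.6954.
The subsidy lowers effective supply by 4.5: p = 21.58 + 2.5q.
New quantity: 54.8 − 0.1q = 21.58 + 2.5q → q' = 12.7769.
Total subsidy cost = 4.5 × 12.7769 = $57.50.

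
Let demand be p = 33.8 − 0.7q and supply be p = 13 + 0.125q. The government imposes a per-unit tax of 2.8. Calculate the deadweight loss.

4.75

Competitive equilibrium: 33.8 − 0.7q = 13 + 0.125q → q* = 25.2121, p* = 16.1515.
With the tax, the buyer price exceeds the seller price by 2.8: (33.8 − 0.7q) − (13 + 0.125q) = 2.8 → q' = 21.8182.
Δq = 25.2121 − 21.8182 = 3.3939; the wedge equals the tax, 2.8.
Deadweight loss = ½ × 3.3939 × 2.8 = 4.75.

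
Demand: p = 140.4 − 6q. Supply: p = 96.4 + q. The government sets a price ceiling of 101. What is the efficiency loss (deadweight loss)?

Competitive equilibrium: 140.4 − 6q = 96.4 + q → q* = 6.2857, p* = 102.6857.
At the ceiling p = 101, quantity supplied = (101 − 96.4)/1 = 4.6.
Willingness to pay at q' = 4.6: 140.4 − 6·4.6 = 112.8.
Δq = 6.2857 − 4.6 = 1.6857; wedge = 112.8 − 101 = 11.8.
DWL = ½ × 1.6857 × 11.8 = 9.95.

9.95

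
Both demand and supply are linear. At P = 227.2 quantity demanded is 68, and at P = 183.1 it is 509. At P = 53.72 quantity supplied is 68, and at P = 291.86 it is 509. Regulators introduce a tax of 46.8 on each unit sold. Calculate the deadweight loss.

1711.125

Demand slope = (183.1 − 227.2)/(509 − 68) = −0.1, so P = 234 − 0.1Q.
Supply slope = (291.86 − 53.72)/(509 − 68) = 0.54, so P = 17 + 0.54Q.
Competitive equilibrium: 234 − 0.1Q = 17 + 0.54Q → Q* = 339.0625, P* = 200.0938.
With the tax, the buyer price exceeds the seller price by 46.8: (234 − 0.1Q) − (17 + 0.54Q) = 46.8 → Q' = 265.9375.
ΔQ = 339.0625 − 265.9375 = 73.125; the wedge equals the tax, 46.8.
The triangle = ½ × 73.125 × 46.8 = 1711.125.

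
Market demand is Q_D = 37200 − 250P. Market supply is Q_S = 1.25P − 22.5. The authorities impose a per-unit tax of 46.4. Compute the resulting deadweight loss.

1338.91

In inverse form: demand P = 148.8 − 0.004Q, supply P = 18 + 0.8Q.
Competitive equilibrium: 148.8 − 0.004Q = 18 + 0.8Q → Q* = 162.6866, P* = 148.1493.
With the tax, the buyer price exceeds the seller price by 46.4: (148.8 − 0.004Q) − (18 + 0.8Q) = 46.4 → Q' = 104.9751.
ΔQ = 162.6866 − 104.9751 = 57.7115; the wedge equals the tax, 46.4.
The triangle = ½ × 57.7115 × 46.4 = 1338.91.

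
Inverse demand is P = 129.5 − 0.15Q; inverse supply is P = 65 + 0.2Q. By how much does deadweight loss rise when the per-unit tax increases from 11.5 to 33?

1366.79

Competitive equilibrium: 129.5 − 0.15Q = 65 + 0.2Q → Q* = 184.2857, P* = 101.8571.
For a per-unit tax t: ΔQ = t/0.35, so DWL = ½·t·(t/0.35) = t²/0.7.
At t = 11.5: DWL = 188.929. At t = 33: DWL = 1555.714.
Increase = 1555.714 − 188.929 = 1366.79.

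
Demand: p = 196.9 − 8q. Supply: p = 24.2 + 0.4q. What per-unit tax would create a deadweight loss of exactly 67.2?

Competitive equilibrium: 196.9 − 8q = 24.2 + 0.4q → q* = 20.5595, p* = 32.4238.
A tax t gives Δq = t/8.4 and wedge t, so DWL = t²/16.8.
t²/16.8 = 67.2 → t² = 1128.96 → t = 33.6.

33.6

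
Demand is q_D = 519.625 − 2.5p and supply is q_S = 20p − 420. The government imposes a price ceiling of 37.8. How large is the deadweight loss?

1412.14

In inverse form: demand p = 207.85 − 0.4q, supply p = 21 + 0.05q.
Competitive equilibrium: 207.85 − 0.4q = 21 + 0.05q → q* = 415.2222, p* = 41.7611.
At the ceiling p = 37.8, quantity supplied = (37.8 − 21)/0.05 = 336.
Willingness to pay at q' = 336: 207.85 − 0.4·336 = 73.45.
Δq = 415.2222 − 336 = 79.2222; wedge = 73.45 − 37.8 = 35.65.
Welfare loss = ½ × 79.2222 × 35.65 = 1412.14.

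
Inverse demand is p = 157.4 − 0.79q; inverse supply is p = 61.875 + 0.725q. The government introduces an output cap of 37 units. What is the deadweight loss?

514.15

Competitive equilibrium: 157.4 − 0.79q = 61.875 + 0.725q → q* = 63.0528, p* = 107.5883.
At q = 37: demand price = 157.4 − 0.79·37 = 128.17; supply price = 61.875 + 0.725·37 = 88.7.
Δq = 63.0528 − 37 = 26.0528; wedge = 128.17 − 88.7 = 39.47.
Welfare loss = ½ × 26.0528 × 39.47 = 514.15.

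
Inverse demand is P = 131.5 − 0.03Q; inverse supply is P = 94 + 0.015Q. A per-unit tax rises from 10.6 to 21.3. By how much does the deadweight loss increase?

3792.56

Competitive equilibrium: 131.5 − 0.03Q = 94 + 0.015Q → Q* = 833.3333, P* = 106.5.
For a per-unit tax t: ΔQ = t/0.045, so DWL = ½·t·(t/0.045) = t²/0.09.
At t = 10.6: DWL = 1248.444. At t = 21.3: DWL = 5041.
Increase = 5041 − 1248.444 = 3792.56.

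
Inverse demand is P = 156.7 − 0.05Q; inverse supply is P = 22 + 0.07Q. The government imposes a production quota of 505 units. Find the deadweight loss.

Competitive equilibrium: 156.7 − 0.05Q = 22 + 0.07Q → Q* = 1122.5, P* = 100.575.
At Q = 505: demand price = 156.7 − 0.05·505 = 131.45; supply price = 22 + 0.07·505 = 57.35.
ΔQ = 1122.5 − 505 = 617.5; wedge = 131.45 − 57.35 = 74.1.
Deadweight loss = ½ × 617.5 × 74.1 = 22878.375.

22878.375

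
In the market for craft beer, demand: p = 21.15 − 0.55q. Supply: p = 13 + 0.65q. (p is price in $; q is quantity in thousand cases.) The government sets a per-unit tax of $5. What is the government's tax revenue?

$13.125 thousand

Competitive equilibrium: 21.15 − 0.55q = 13 + 0.65q → q* = 6.7917, p* = 17.4146.
With the tax, the buyer price exceeds the seller price by 5: (21.15 − 0.55q) − (13 + 0.65q) = 5 → q' = 2.625.
Tax revenue = 5 × 2.625 = $13.125 thousand.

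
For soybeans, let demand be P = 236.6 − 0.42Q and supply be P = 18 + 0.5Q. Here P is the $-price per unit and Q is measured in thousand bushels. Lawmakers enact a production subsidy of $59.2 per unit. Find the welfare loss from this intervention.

$1904.70 thousand

Competitive equilibrium: 236.6 − 0.42Q = 18 + 0.5Q → Q* = 237.6087, P* = 136.80435.
The subsidy lowers effective supply by 59.2: P = 0.5Q − 41.2.
New quantity: 236.6 − 0.42Q = 0.5Q − 41.2 → Q' = 301.95652.
Overproduction ΔQ = 301.95652 − 237.6087 = 64.34782; wedge = subsidy = 59.2.
The triangle = ½ × 64.34782 × 59.2 = $1904.70 thousand.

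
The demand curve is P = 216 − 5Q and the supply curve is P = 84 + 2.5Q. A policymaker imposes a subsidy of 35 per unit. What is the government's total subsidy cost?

779.33

Competitive equilibrium: 216 − 5Q = 84 + 2.5Q → Q* = 17.6, P* = 128.
The subsidy lowers effective supply by 35: P = 49 + 2.5Q.
New quantity: 216 − 5Q = 49 + 2.5Q → Q' = 22.2667.
Total subsidy cost = 35 × 22.2667 = 779.33.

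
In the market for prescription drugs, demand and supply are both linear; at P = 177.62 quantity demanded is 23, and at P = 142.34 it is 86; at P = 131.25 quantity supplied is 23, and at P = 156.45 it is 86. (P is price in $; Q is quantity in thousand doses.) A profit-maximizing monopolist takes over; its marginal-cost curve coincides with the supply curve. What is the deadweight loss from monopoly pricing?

$331.23 thousand

Demand slope = (142.34 − 177.62)/(86 − 23) = −0.56, so P = 190.5 − 0.56Q.
Supply slope = (156.45 − 131.25)/(86 − 23) = 0.4, so P = 122.05 + 0.4Q.
Competitive equilibrium: 190.5 − 0.56Q = 122.05 + 0.4Q → Q* = 71.3021, P* = 150.5708.
Marginal revenue: MR = 190.5 − 1.12Q. Set MR = MC: 190.5 − 1.12Q = 122.05 + 0.4Q → Q_m = 45.0329.
Price P_m = 190.5 − 0.56·45.0329 = 165.2816; MC(Q_m) = 122.05 + 0.4·45.0329 = 140.0632.
Competitive Q* = 71.3021, so ΔQ = 26.2692; wedge = 165.2816 − 140.0632 = 25.2184.
Deadweight loss = ½ × 26.2692 × 25.2184 = $331.23 thousand.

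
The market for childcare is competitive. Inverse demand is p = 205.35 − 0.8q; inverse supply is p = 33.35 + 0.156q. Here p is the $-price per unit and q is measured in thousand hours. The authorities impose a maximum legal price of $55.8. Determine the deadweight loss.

$619.70 thousand

Competitive equilibrium: 205.35 − 0.8q = 33.35 + 0.156q → q* = 179.9163, p* = 61.4169.
At the ceiling p = 55.8, quantity supplied = (55.8 − 33.35)/0.156 = 143.9103.
Willingness to pay at q' = 143.9103: 205.35 − 0.8·143.9103 = 90.2218.
Δq = 179.9163 − 143.9103 = 36.006; wedge = 90.2218 − 55.8 = 34.4218.
Deadweight loss = ½ × 36.006 × 34.4218 = $619.70 thousand.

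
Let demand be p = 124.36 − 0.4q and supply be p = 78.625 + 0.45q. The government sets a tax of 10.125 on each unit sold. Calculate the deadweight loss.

Competitive equilibrium: 124.36 − 0.4q = 78.625 + 0.45q → q* = 53.8059, p* = 102.8376.
With the tax, the buyer price exceeds the seller price by 10.125: (124.36 − 0.4q) − (78.625 + 0.45q) = 10.125 → q' = 41.8941.
Δq = 53.8059 − 41.8941 = 11.9118; the wedge equals the tax, 10.125.
Deadweight loss = ½ × 11.9118 × 10.125 = 60.30.

60.30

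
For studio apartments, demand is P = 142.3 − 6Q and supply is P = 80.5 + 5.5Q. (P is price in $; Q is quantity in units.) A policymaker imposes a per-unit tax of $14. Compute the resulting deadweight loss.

$8.52

Competitive equilibrium: 142.3 − 6Q = 80.5 + 5.5Q → Q* = 5.3739, P* = 110.0565.
With the tax, the buyer price exceeds the seller price by 14: (142.3 − 6Q) − (80.5 + 5.5Q) = 14 → Q' = 4.1565.
ΔQ = 5.3739 − 4.1565 = 1.2174; the wedge equals the tax, 14.
Welfare loss = ½ × 1.2174 × 14 = $8.52.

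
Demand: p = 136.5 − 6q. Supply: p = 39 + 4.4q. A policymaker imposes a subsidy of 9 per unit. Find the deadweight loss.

Competitive equilibrium: 136.5 − 6q = 39 + 4.4q → q* = 9.375, p* = 80.25.
The subsidy lowers effective supply by 9: p = 30 + 4.4q.
New quantity: 136.5 − 6q = 30 + 4.4q → q' = 10.2404.
Overproduction Δq = 10.2404 − 9.375 = 0.8654; wedge = subsidy = 9.
The triangle = ½ × 0.8654 × 9 = 3.89.

3.89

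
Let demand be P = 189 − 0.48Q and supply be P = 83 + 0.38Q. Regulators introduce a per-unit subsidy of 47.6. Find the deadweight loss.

1317.30

Competitive equilibrium: 189 − 0.48Q = 83 + 0.38Q → Q* = 123.2558, P* = 129.8372.
The subsidy lowers effective supply by 47.6: P = 35.4 + 0.38Q.
New quantity: 189 − 0.48Q = 35.4 + 0.38Q → Q' = 178.6047.
Overproduction ΔQ = 178.6047 − 123.2558 = 55.3489; wedge = subsidy = 47.6.
Deadweight loss = ½ × 55.3489 × 47.6 = 1317.30.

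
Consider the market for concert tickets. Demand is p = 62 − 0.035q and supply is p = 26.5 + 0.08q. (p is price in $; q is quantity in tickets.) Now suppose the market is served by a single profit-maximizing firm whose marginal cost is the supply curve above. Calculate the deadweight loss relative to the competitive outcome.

Competitive equilibrium: 62 − 0.035q = 26.5 + 0.08q → q* = 308.6957, p* = 51.1957.
Marginal revenue: MR = 62 − 0.07q. Set MR = MC: 62 − 0.07q = 26.5 + 0.08q → q_m = 236.6667.
Price p_m = 62 − 0.035·236.6667 = 53.7167; MC(q_m) = 26.5 + 0.08·236.6667 = 45.4333.
Competitive q* = 308.6957, so Δq = 72.029; wedge = 53.7167 − 45.4333 = 8.2834.
DWL = ½ × 72.029 × 8.2834 = $298.32.

$298.32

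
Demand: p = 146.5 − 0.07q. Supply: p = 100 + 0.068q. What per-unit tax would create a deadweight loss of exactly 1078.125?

Competitive equilibrium: 146.5 − 0.07q = 100 + 0.068q → q* = 336.9565, p* = 122.913.
A tax t gives Δq = t/0.138 and wedge t, so DWL = t²/0.276.
t²/0.276 = 1078.125 → t² = 297.5625 → t = 17.25.

17.25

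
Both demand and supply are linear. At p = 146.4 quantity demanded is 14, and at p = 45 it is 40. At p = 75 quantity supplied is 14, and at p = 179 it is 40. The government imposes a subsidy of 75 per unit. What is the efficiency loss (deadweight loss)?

356.01

Demand slope = (45 − 146.4)/(40 − 14) = −3.9, so p = 201 − 3.9q.
Supply slope = (179 − 75)/(40 − 14) = 4, so p = 19 + 4q.
Competitive equilibrium: 201 − 3.9q = 19 + 4q → q* = 23.038, p* = 111.1519.
The subsidy lowers effective supply by 75: p = 4q − 56.
New quantity: 201 − 3.9q = 4q − 56 → q' = 32.5316.
Overproduction Δq = 32.5316 − 23.038 = 9.4936; wedge = subsidy = 75.
The triangle = ½ × 9.4936 × 75 = 356.01.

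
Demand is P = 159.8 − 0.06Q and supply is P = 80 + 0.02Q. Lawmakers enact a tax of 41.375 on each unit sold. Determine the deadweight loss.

Competitive equilibrium: 159.8 − 0.06Q = 80 + 0.02Q → Q* = 997.5, P* = 99.95.
With the tax, the buyer price exceeds the seller price by 41.375: (159.8 − 0.06Q) − (80 + 0.02Q) = 41.375 → Q' = 480.3125.
ΔQ = 997.5 − 480.3125 = 517.1875; the wedge equals the tax, 41.375.
Welfare loss = ½ × 517.1875 × 41.375 = 10699.32.

10699.32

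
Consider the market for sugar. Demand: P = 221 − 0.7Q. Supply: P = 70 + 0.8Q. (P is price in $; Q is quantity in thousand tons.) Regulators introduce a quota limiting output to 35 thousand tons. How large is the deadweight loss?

$3234.08 thousand

Competitive equilibrium: 221 − 0.7Q = 70 + 0.8Q → Q* = 100.6667, P* = 150.5333.
At Q = 35: demand price = 221 − 0.7·35 = 196.5; supply price = 70 + 0.8·35 = 98.
ΔQ = 100.6667 − 35 = 65.6667; wedge = 196.5 − 98 = 98.5.
DWL = ½ × 65.6667 × 98.5 = $3234.08 thousand.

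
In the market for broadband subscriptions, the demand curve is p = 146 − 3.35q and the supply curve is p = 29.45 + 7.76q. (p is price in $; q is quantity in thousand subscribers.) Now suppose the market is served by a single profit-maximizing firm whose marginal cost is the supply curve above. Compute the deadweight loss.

Competitive equilibrium: 146 − 3.35q = 29.45 + 7.76q → q* = 10.4905, p* = 110.8567.
Marginal revenue: MR = 146 − 6.7q. Set MR = MC: 146 − 6.7q = 29.45 + 7.76q → q_m = 8.0602.
Price p_m = 146 − 3.35·8.0602 = 118.9983; MC(q_m) = 29.45 + 7.76·8.0602 = 91.9972.
Competitive q* = 10.4905, so Δq = 2.4303; wedge = 118.9983 − 91.9972 = 27.0011.
Welfare loss = ½ × 2.4303 × 27.0011 = $32.81 thousand.

$32.81 thousand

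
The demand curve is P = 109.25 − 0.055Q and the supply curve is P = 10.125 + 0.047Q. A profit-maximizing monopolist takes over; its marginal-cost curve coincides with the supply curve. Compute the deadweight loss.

Competitive equilibrium: 109.25 − 0.055Q = 10.125 + 0.047Q → Q* = 971.8137, P* = 55.8002.
Marginal revenue: MR = 109.25 − 0.11Q. Set MR = MC: 109.25 − 0.11Q = 10.125 + 0.047Q → Q_m = 631.3694.
Price P_m = 109.25 − 0.055·631.3694 = 74.5247; MC(Q_m) = 10.125 + 0.047·631.3694 = 39.7994.
Competitive Q* = 971.8137, so ΔQ = 340.4443; wedge = 74.5247 − 39.7994 = 34.7253.
Deadweight loss = ½ × 340.4443 × 34.7253 = 5911.02.

5911.02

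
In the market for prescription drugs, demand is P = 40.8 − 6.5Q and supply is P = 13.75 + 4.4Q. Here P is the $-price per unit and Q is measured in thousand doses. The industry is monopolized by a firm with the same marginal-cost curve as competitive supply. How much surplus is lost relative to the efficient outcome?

$4.68 thousand

Competitive equilibrium: 40.8 − 6.5Q = 13.75 + 4.4Q → Q* = 2.4817, P* = 24.6693.
Marginal revenue: MR = 40.8 − 13Q. Set MR = MC: 40.8 − 13Q = 13.75 + 4.4Q → Q_m = 1.5546.
Price P_m = 40.8 − 6.5·1.5546 = 30.6951; MC(Q_m) = 13.75 + 4.4·1.5546 = 20.5902.
Competitive Q* = 2.4817, so ΔQ = 0.9271; wedge = 30.6951 − 20.5902 = 10.1049.
Welfare loss = ½ × 0.9271 × 10.1049 = $4.68 thousand.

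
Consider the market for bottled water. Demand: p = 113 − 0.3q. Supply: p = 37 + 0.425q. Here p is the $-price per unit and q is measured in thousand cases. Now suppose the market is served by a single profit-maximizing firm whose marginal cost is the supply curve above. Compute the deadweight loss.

Competitive equilibrium: 113 − 0.3q = 37 + 0.425q → q* = 104.8276, p* = 81.5517.
Marginal revenue: MR = 113 − 0.6q. Set MR = MC: 113 − 0.6q = 37 + 0.425q → q_m = 74.1463.
Price p_m = 113 − 0.3·74.1463 = 90.7561; MC(q_m) = 37 + 0.425·74.1463 = 68.5122.
Competitive q* = 104.8276, so Δq = 30.6813; wedge = 90.7561 − 68.5122 = 22.2439.
Deadweight loss = ½ × 30.6813 × 22.2439 = $341.24 thousand.

$341.24 thousand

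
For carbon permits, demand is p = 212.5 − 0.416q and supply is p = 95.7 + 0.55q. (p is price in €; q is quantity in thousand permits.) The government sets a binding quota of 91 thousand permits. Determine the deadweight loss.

Competitive equilibrium: 212.5 − 0.416q = 95.7 + 0.55q → q* = 120.911, p* = 162.201.
At q = 91: demand price = 212.5 − 0.416·91 = 174.644; supply price = 95.7 + 0.55·91 = 145.75.
Δq = 120.911 − 91 = 29.911; wedge = 174.644 − 145.75 = 28.894.
DWL = ½ × 29.911 × 28.894 = €432.12 thousand.

€432.12 thousand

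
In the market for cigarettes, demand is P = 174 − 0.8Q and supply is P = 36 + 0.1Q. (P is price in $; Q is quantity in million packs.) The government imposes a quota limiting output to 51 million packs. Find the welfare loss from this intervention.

$4712.45 million

Competitive equilibrium: 174 − 0.8Q = 36 + 0.1Q → Q* = 153.3333, P* = 51.3333.
At Q = 51: demand price = 174 − 0.8·51 = 133.2; supply price = 36 + 0.1·51 = 41.1.
ΔQ = 153.3333 − 51 = 102.3333; wedge = 133.2 − 41.1 = 92.1.
Welfare loss = ½ × 102.3333 × 92.1 = $4712.45 million.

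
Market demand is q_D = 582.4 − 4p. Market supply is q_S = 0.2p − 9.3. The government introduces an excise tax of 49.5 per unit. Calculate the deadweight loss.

In inverse form: demand p = 145.6 − 0.25q, supply p = 46.5 + 5q.
Competitive equilibrium: 145.6 − 0.25q = 46.5 + 5q → q* = 18.8762, p* = 140.881.
With the tax, the buyer price exceeds the seller price by 49.5: (145.6 − 0.25q) − (46.5 + 5q) = 49.5 → q' = 9.4476.
Δq = 18.8762 − 9.4476 = 9.4286; the wedge equals the tax, 49.5.
Welfare loss = ½ × 9.4286 × 49.5 = 233.36.

233.36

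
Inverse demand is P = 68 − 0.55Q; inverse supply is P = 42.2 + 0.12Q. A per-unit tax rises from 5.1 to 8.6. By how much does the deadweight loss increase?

35.78

Competitive equilibrium: 68 − 0.55Q = 42.2 + 0.12Q → Q* = 38.5075, P* = 46.8209.
For a per-unit tax t: ΔQ = t/0.67, so DWL = ½·t·(t/0.67) = t²/1.34.
At t = 5.1: DWL = 19.41. At t = 8.6: DWL = 55.194.
Increase = 55.194 − 19.41 = 35.78.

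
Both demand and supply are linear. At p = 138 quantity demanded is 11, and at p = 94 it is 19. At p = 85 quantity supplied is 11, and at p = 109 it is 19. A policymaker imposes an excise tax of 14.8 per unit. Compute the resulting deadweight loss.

12.88

Demand slope = (94 − 138)/(19 − 11) = −5.5, so p = 198.5 − 5.5q.
Supply slope = (109 − 85)/(19 − 11) = 3, so p = 52 + 3q.
Competitive equilibrium: 198.5 − 5.5q = 52 + 3q → q* = 17.2353, p* = 103.7059.
With the tax, the buyer price exceeds the seller price by 14.8: (198.5 − 5.5q) − (52 + 3q) = 14.8 → q' = 15.4941.
Δq = 17.2353 − 15.4941 = 1.7412; the wedge equals the tax, 14.8.
The triangle = ½ × 1.7412 × 14.8 = 12.88.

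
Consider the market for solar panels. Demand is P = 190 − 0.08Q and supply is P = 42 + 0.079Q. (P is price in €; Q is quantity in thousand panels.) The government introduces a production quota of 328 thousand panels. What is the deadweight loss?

€28889.43 thousand

Competitive equilibrium: 190 − 0.08Q = 42 + 0.079Q → Q* = 930.8176, P* = 115.5346.
At Q = 328: demand price = 190 − 0.08·328 = 163.76; supply price = 42 + 0.079·328 = 67.912.
ΔQ = 930.8176 − 328 = 602.8176; wedge = 163.76 − 67.912 = 95.848.
Welfare loss = ½ × 602.8176 × 95.848 = €28889.43 thousand.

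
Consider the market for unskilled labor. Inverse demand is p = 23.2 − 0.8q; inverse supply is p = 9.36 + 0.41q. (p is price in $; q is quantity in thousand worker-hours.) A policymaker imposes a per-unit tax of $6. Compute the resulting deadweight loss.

$14.88 thousand

Competitive equilibrium: 23.2 − 0.8q = 9.36 + 0.41q → q* = 11.438, p* = 14.0496.
With the tax, the buyer price exceeds the seller price by 6: (23.2 − 0.8q) − (9.36 + 0.41q) = 6 → q' = 6.4793.
Δq = 11.438 − 6.4793 = 4.9587; the wedge equals the tax, 6.
Welfare loss = ½ × 4.9587 × 6 = $14.88 thousand.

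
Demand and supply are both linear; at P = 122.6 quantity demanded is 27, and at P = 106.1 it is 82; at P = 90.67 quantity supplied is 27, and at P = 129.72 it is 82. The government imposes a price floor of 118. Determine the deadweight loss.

Demand slope = (106.1 − 122.6)/(82 − 27) = −0.3, so P = 130.7 − 0.3Q.
Supply slope = (129.72 − 90.67)/(82 − 27) = 0.71, so P = 71.5 + 0.71Q.
Competitive equilibrium: 130.7 − 0.3Q = 71.5 + 0.71Q → Q* = 58.6139, P* = 113.1158.
At the floor P = 118, quantity demanded = (130.7 − 118)/0.3 = 42.3333.
Sellers' marginal cost at Q' = 42.3333: 71.5 + 0.71·42.3333 = 101.5566.
ΔQ = 58.6139 − 42.3333 = 16.2806; wedge = 118 − 101.5566 = 16.4434.
The triangle = ½ × 16.2806 × 16.4434 = 133.85.

133.85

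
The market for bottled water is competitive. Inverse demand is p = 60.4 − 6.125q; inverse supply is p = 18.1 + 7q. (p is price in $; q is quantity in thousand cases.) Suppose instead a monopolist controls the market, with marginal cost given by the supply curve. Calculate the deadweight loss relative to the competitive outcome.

Competitive equilibrium: 60.4 − 6.125q = 18.1 + 7q → q* = 3.2229, p* = 40.66.
Marginal revenue: MR = 60.4 − 12.25q. Set MR = MC: 60.4 − 12.25q = 18.1 + 7q → q_m = 2.1974.
Price p_m = 60.4 − 6.125·2.1974 = 46.9409; MC(q_m) = 18.1 + 7·2.1974 = 33.4818.
Competitive q* = 3.2229, so Δq = 1.0255; wedge = 46.9409 − 33.4818 = 13.4591.
DWL = ½ × 1.0255 × 13.4591 = $6.90 thousand.

$6.90 thousand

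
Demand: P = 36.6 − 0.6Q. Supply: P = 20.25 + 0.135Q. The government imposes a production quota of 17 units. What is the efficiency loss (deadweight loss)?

Competitive equilibrium: 36.6 − 0.6Q = 20.25 + 0.135Q → Q* = 22.2449, P* = 23.2531.
At Q = 17: demand price = 36.6 − 0.6·17 = 26.4; supply price = 20.25 + 0.135·17 = 22.545.
ΔQ = 22.2449 − 17 = 5.2449; wedge = 26.4 − 22.545 = 3.855.
DWL = ½ × 5.2449 × 3.855 = 10.11.

10.11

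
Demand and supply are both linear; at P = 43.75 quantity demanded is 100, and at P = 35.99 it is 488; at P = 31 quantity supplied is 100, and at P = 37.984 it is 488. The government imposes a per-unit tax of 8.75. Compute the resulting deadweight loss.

1007.40

Demand slope = (35.99 − 43.75)/(488 − 100) = −0.02, so P = 45.75 − 0.02Q.
Supply slope = (37.984 − 31)/(488 − 100) = 0.018, so P = 29.2 + 0.018Q.
Competitive equilibrium: 45.75 − 0.02Q = 29.2 + 0.018Q → Q* = 435.5263, P* = 37.0395.
With the tax, the buyer price exceeds the seller price by 8.75: (45.75 − 0.02Q) − (29.2 + 0.018Q) = 8.75 → Q' = 205.2632.
ΔQ = 435.5263 − 205.2632 = 230.2631; the wedge equals the tax, 8.75.
The triangle = ½ × 230.2631 × 8.75 = 1007.40.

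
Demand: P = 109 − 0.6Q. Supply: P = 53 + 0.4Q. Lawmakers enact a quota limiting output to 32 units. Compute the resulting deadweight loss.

288

Competitive equilibrium: 109 − 0.6Q = 53 + 0.4Q → Q* = 56, P* = 75.4.
At Q = 32: demand price = 109 − 0.6·32 = 89.8; supply price = 53 + 0.4·32 = 65.8.
ΔQ = 56 − 32 = 24; wedge = 89.8 − 65.8 = 24.
DWL = ½ × 24 × 24 = 288.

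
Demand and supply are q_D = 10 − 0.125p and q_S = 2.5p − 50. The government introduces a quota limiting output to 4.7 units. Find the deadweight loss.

25.06

In inverse form: demand p = 80 − 8q, supply p = 20 + 0.4q.
Competitive equilibrium: 80 − 8q = 20 + 0.4q → q* = 7.1429, p* = 22.8571.
At q = 4.7: demand price = 80 − 8·4.7 = 42.4; supply price = 20 + 0.4·4.7 = 21.88.
Δq = 7.1429 − 4.7 = 2.4429; wedge = 42.4 − 21.88 = 20.52.
The triangle = ½ × 2.4429 × 20.52 = 25.06.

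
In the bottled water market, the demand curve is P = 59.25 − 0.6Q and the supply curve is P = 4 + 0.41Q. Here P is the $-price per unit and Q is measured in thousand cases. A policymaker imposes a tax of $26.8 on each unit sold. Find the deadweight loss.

$355.56 thousand

Competitive equilibrium: 59.25 − 0.6Q = 4 + 0.41Q → Q* = 54.703, P* = 26.4282.
With the tax, the buyer price exceeds the seller price by 26.8: (59.25 − 0.6Q) − (4 + 0.41Q) = 26.8 → Q' = 28.1683.
ΔQ = 54.703 − 28.1683 = 26.5347; the wedge equals the tax, 26.8.
The triangle = ½ × 26.5347 × 26.8 = $355.56 thousand.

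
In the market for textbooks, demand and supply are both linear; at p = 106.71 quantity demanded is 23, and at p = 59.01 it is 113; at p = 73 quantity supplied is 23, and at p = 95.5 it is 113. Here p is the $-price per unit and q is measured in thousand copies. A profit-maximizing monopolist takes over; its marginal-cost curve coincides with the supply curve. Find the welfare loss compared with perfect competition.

$279.91 thousand

Demand slope = (59.01 − 106.71)/(113 − 23) = −0.53, so p = 118.9 − 0.53q.
Supply slope = (95.5 − 73)/(113 − 23) = 0.25, so p = 67.25 + 0.25q.
Competitive equilibrium: 118.9 − 0.53q = 67.25 + 0.25q → q* = 66.2179, p* = 83.8045.
Marginal revenue: MR = 118.9 − 1.06q. Set MR = MC: 118.9 − 1.06q = 67.25 + 0.25q → q_m = 39.4275.
Price p_m = 118.9 − 0.53·39.4275 = 98.0034; MC(q_m) = 67.25 + 0.25·39.4275 = 77.1069.
Competitive q* = 66.2179, so Δq = 26.7904; wedge = 98.0034 − 77.1069 = 20.8965.
The triangle = ½ × 26.7904 × 20.8965 = $279.91 thousand.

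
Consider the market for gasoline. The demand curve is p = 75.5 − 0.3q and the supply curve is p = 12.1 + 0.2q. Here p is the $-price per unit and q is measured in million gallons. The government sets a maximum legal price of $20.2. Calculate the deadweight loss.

Competitive equilibrium: 75.5 − 0.3q = 12.1 + 0.2q → q* = 126.8, p* = 37.46.
At the ceiling p = 20.2, quantity supplied = (20.2 − 12.1)/0.2 = 40.5.
Willingness to pay at q' = 40.5: 75.5 − 0.3·40.5 = 63.35.
Δq = 126.8 − 40.5 = 86.3; wedge = 63.35 − 20.2 = 43.15.
Welfare loss = ½ × 86.3 × 43.15 = $1861.92 million.

$1861.92 million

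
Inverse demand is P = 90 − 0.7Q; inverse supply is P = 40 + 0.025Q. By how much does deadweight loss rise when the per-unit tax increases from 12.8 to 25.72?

Competitive equilibrium: 90 − 0.7Q = 40 + 0.025Q → Q* = 68.9655, P* = 41.7241.
For a per-unit tax t: ΔQ = t/0.725, so DWL = ½·t·(t/0.725) = t²/1.45.
At t = 12.8: DWL = 112.993. At t = 25.72: DWL = 456.22.
Increase = 456.22 − 112.993 = 343.23.

343.23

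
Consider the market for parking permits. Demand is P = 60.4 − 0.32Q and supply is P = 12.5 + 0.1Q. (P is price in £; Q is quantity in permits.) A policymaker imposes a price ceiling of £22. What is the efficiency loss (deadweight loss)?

£76.19

Competitive equilibrium: 60.4 − 0.32Q = 12.5 + 0.1Q → Q* = 114.0476, P* = 23.9048.
At the ceiling P = 22, quantity supplied = (22 − 12.5)/0.1 = 95.
Willingness to pay at Q' = 95: 60.4 − 0.32·95 = 30.
ΔQ = 114.0476 − 95 = 19.0476; wedge = 30 − 22 = 8.
Deadweight loss = ½ × 19.0476 × 8 = £76.19.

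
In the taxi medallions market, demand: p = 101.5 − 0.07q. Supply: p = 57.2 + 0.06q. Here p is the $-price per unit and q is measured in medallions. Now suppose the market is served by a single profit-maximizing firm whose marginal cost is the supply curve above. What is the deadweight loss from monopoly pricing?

$924.63

Competitive equilibrium: 101.5 − 0.07q = 57.2 + 0.06q → q* = 340.7692, p* = 77.6462.
Marginal revenue: MR = 101.5 − 0.14q. Set MR = MC: 101.5 − 0.14q = 57.2 + 0.06q → q_m = 221.5.
Price p_m = 101.5 − 0.07·221.5 = 85.995; MC(q_m) = 57.2 + 0.06·221.5 = 70.49.
Competitive q* = 340.7692, so Δq = 119.2692; wedge = 85.995 − 70.49 = 15.505.
Deadweight loss = ½ × 119.2692 × 15.505 = $924.63.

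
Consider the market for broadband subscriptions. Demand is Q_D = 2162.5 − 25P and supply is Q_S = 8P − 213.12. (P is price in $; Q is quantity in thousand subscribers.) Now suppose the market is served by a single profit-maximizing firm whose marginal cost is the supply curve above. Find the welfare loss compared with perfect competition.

In inverse form: demand P = 86.5 − 0.04Q, supply P = 26.64 + 0.125Q.
Competitive equilibrium: 86.5 − 0.04Q = 26.64 + 0.125Q → Q* = 362.7879, P* = 71.9885.
Marginal revenue: MR = 86.5 − 0.08Q. Set MR = MC: 86.5 − 0.08Q = 26.64 + 0.125Q → Q_m = 292.
Price P_m = 86.5 − 0.04·292 = 74.82; MC(Q_m) = 26.64 + 0.125·292 = 63.14.
Competitive Q* = 362.7879, so ΔQ = 70.7879; wedge = 74.82 − 63.14 = 11.68.
Deadweight loss = ½ × 70.7879 × 11.68 = $413.40 thousand.

$413.40 thousand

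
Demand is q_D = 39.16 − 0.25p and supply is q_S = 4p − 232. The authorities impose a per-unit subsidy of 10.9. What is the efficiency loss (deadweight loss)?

13.98

In inverse form: demand p = 156.64 − 4q, supply p = 58 + 0.25q.
Competitive equilibrium: 156.64 − 4q = 58 + 0.25q → q* = 23.2094, p* = 63.8024.
The subsidy lowers effective supply by 10.9: p = 47.1 + 0.25q.
New quantity: 156.64 − 4q = 47.1 + 0.25q → q' = 25.7741.
Overproduction Δq = 25.7741 − 23.2094 = 2.5647; wedge = subsidy = 10.9.
Deadweight loss = ½ × 2.5647 × 10.9 = 13.98.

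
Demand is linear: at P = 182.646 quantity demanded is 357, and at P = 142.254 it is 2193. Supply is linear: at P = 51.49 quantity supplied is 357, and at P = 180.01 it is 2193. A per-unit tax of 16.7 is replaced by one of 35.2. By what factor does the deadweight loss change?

Demand slope = (142.254 − 182.646)/(2193 − 357) = −0.022, so P = 190.5 − 0.022Q.
Supply slope = (180.01 − 51.49)/(2193 − 357) = 0.07, so P = 26.5 + 0.07Q.
Competitive equilibrium: 190.5 − 0.022Q = 26.5 + 0.07Q → Q* = 1782.6087, P* = 151.2826.
For a per-unit tax t: ΔQ = t/0.092, so DWL = ½·t·(t/0.092) = t²/0.184.
At t = 16.7: DWL = 1515.707. At t = 35.2: DWL = 6733.913.
Ratio = (35.2/16.7)² = 4.443.

4.443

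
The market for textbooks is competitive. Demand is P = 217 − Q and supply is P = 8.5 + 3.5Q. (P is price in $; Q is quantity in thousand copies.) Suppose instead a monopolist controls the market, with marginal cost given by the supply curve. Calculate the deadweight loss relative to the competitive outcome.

Competitive equilibrium: 217 − Q = 8.5 + 3.5Q → Q* = 46.3333, P* = 170.6667.
Marginal revenue: MR = 217 − 2Q. Set MR = MC: 217 − 2Q = 8.5 + 3.5Q → Q_m = 37.9091.
Price P_m = 217 − 1·37.9091 = 179.0909; MC(Q_m) = 8.5 + 3.5·37.9091 = 141.1819.
Competitive Q* = 46.3333, so ΔQ = 8.4242; wedge = 179.0909 − 141.1819 = 37.909.
DWL = ½ × 8.4242 × 37.909 = $159.68 thousand.

$159.68 thousand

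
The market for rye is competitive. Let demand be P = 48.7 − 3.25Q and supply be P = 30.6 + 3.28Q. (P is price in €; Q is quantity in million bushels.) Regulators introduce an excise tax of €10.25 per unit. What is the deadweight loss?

Competitive equilibrium: 48.7 − 3.25Q = 30.6 + 3.28Q → Q* = 2.7718, P* = 39.6916.
With the tax, the buyer price exceeds the seller price by 10.25: (48.7 − 3.25Q) − (30.6 + 3.28Q) = 10.25 → Q' = 1.2021.
ΔQ = 2.7718 − 1.2021 = 1.5697; the wedge equals the tax, 10.25.
Welfare loss = ½ × 1.5697 × 10.25 = €8.04 million.

€8.04 million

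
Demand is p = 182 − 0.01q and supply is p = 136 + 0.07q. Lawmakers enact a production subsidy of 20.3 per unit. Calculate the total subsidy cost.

Competitive equilibrium: 182 − 0.01q = 136 + 0.07q → q* = 575, p* = 176.25.
The subsidy lowers effective supply by 20.3: p = 115.7 + 0.07q.
New quantity: 182 − 0.01q = 115.7 + 0.07q → q' = 828.75.
Total subsidy cost = 20.3 × 828.75 = 16823.625.

16823.625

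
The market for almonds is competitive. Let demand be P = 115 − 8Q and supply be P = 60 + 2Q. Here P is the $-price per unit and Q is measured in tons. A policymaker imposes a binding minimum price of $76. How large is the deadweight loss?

$1.95

Competitive equilibrium: 115 − 8Q = 60 + 2Q → Q* = 5.5, P* = 71.
At the floor P = 76, quantity demanded = (115 − 76)/8 = 4.875.
Sellers' marginal cost at Q' = 4.875: 60 + 2·4.875 = 69.75.
ΔQ = 5.5 − 4.875 = 0.625; wedge = 76 − 69.75 = 6.25.
The triangle = ½ × 0.625 × 6.25 = $1.95.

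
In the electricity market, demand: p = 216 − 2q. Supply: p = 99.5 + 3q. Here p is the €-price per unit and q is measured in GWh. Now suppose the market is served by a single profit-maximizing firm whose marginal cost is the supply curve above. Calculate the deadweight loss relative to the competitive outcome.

€110.79

Competitive equilibrium: 216 − 2q = 99.5 + 3q → q* = 23.3, p* = 169.4.
Marginal revenue: MR = 216 − 4q. Set MR = MC: 216 − 4q = 99.5 + 3q → q_m = 16.6429.
Price p_m = 216 − 2·16.6429 = 182.7142; MC(q_m) = 99.5 + 3·16.6429 = 149.4287.
Competitive q* = 23.3, so Δq = 6.6571; wedge = 182.7142 − 149.4287 = 33.2855.
Deadweight loss = ½ × 6.6571 × 33.2855 = €110.79.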